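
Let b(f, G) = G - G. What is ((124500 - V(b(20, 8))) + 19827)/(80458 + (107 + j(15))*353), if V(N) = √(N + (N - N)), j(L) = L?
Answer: 144327/123524 ≈ 1.1684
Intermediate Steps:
b(f, G) = 0
V(N) = √N (V(N) = √(N + 0) = √N)
((124500 - V(b(20, 8))) + 19827)/(80458 + (107 + j(15))*353) = ((124500 - √0) + 19827)/(80458 + (107 + 15)*353) = ((124500 - 1*0) + 19827)/(80458 + 122*353) = ((124500 + 0) + 19827)/(80458 + 43066) = (124500 + 19827)/123524 = 144327*(1/123524) = 144327/123524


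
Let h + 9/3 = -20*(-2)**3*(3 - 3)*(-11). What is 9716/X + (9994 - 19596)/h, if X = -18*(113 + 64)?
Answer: 5093804/1593 ≈ 3197.6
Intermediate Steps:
h = -3 (h = -3 - 20*(-2)**3*(3 - 3)*(-11) = -3 - (-160)*0*(-11) = -3 - 20*0*(-11) = -3 + 0*(-11) = -3 + 0 = -3)
X = -3186 (X = -18*177 = -3186)
9716/X + (9994 - 19596)/h = 9716/(-3186) + (9994 - 19596)/(-3) = 9716*(-1/3186) - 9602*(-1/3) = -4858/1593 + 9602/3 = 5093804/1593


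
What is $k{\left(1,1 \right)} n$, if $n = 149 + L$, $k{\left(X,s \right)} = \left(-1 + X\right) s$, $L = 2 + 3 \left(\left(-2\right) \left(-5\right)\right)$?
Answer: $0$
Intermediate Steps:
$L = 32$ ($L = 2 + 3 \cdot 10 = 2 + 30 = 32$)
$k{\left(X,s \right)} = s \left(-1 + X\right)$
$n = 181$ ($n = 149 + 32 = 181$)
$k{\left(1,1 \right)} n = 1 \left(-1 + 1\right) 181 = 1 \cdot 0 \cdot 181 = 0 \cdot 181 = 0$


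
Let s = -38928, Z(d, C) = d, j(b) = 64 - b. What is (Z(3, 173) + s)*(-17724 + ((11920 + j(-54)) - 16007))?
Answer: 844400025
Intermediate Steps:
(Z(3, 173) + s)*(-17724 + ((11920 + j(-54)) - 16007)) = (3 - 38928)*(-17724 + ((11920 + (64 - 1*(-54))) - 16007)) = -38925*(-17724 + ((11920 + (64 + 54)) - 16007)) = -38925*(-17724 + ((11920 + 118) - 16007)) = -38925*(-17724 + (12038 - 16007)) = -38925*(-17724 - 3969) = -38925*(-21693) = 844400025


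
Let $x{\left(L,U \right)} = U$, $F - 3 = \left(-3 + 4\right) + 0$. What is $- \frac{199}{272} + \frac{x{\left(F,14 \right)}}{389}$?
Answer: $- \frac{73603}{105808} \approx -0.69563$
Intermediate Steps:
$F = 4$ ($F = 3 + \left(\left(-3 + 4\right) + 0\right) = 3 + \left(1 + 0\right) = 3 + 1 = 4$)
$- \frac{199}{272} + \frac{x{\left(F,14 \right)}}{389} = - \frac{199}{272} + \frac{14}{389} = - \frac{73603}{105808}$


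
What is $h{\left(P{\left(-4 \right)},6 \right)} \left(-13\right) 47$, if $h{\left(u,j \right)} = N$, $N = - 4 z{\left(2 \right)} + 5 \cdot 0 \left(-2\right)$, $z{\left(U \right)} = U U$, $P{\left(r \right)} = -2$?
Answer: $9776$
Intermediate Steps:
$z{\left(U \right)} = U^{2}$
$N = -16$ ($N = - 4 \cdot 2^{2} + 5 \cdot 0 \left(-2\right) = \left(-4\right) 4 + 0 \left(-2\right) = -16 + 0 = -16$)
$h{\left(u,j \right)} = -16$
$h{\left(P{\left(-4 \right)},6 \right)} \left(-13\right) 47 = \left(-16\right) \left(-13\right) 47 = 208 \cdot 47 = 9776$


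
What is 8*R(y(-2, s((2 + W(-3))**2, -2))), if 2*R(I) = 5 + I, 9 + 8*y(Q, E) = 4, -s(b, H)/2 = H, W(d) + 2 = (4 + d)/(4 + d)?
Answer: 35/2 ≈ 17.500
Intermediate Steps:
W(d) = -1 (W(d) = -2 + (4 + d)/(4 + d) = -2 + 1 = -1)
s(b, H) = -2*H
y(Q, E) = -5/8 (y(Q, E) = -9/8 + (1/8)*4 = -9/8 + 1/2 = -5/8)
R(I) = 5/2 + I/2 (R(I) = (5 + I)/2 = 5/2 + I/2)
8*R(y(-2, s((2 + W(-3))**2, -2))) = 8*(5/2 + (1/2)*(-5/8)) = 8*(5/2 - 5/16) = 8*(35/16) = 35/2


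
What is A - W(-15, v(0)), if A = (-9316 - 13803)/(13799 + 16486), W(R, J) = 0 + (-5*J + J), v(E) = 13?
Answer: 1551701/30285 ≈ 51.237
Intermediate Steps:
W(R, J) = -4*J (W(R, J) = 0 - 4*J = -4*J)
A = -23119/30285 ≈ -0.76338
A - W(-15, v(0)) = -23119/30285 - (-4)*13 = -23119/30285 - 1*(-52) = -23119/30285 + 52 = 1551701/30285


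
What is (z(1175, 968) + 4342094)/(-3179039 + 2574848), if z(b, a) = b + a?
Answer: -1448079/201397 ≈ -7.1902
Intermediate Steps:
z(b, a) = a + b
(z(1175, 968) + 4342094)/(-3179039 + 2574848) = ((968 + 1175) + 4342094)/(-3179039 + 2574848) = (2143 + 4342094)/(-604191) = 4344237*(-1/604191) = -1448079/201397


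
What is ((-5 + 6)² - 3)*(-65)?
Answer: 130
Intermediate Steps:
((-5 + 6)² - 3)*(-65) = (1² - 3)*(-65) = (1 - 3)*(-65) = -2*(-65) = 130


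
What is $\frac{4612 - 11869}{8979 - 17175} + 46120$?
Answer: $\frac{126002259}{2732} \approx 46121.0$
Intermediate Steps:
$\frac{4612 - 11869}{8979 - 17175} + 46120 = - \frac{7257}{-8196} + 46120 = \left(-7257\right) \left(- \frac{1}{8196}\right) + 46120 = \frac{2419}{2732} + 46120 = \frac{126002259}{2732}$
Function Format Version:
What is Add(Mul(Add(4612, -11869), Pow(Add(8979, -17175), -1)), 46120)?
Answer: Rational(126002259, 2732) ≈ 46121.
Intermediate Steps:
Add(Mul(Add(4612, -11869), Pow(Add(8979, -17175), -1)), 46120) = Add(Mul(-7257, Pow(-8196, -1)), 46120) = Add(Mul(-7257, Rational(-1, 8196)), 46120) = Add(Rational(2419, 2732), 46120) = Rational(126002259, 2732)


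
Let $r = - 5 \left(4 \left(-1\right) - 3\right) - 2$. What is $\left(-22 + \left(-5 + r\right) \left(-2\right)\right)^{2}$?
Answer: $6084$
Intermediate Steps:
$r = 33$ ($r = - 5 \left(-4 - 3\right) - 2 = \left(-5\right) \left(-7\right) - 2 = 35 - 2 = 33$)
$\left(-22 + \left(-5 + r\right) \left(-2\right)\right)^{2} = \left(-22 + \left(-5 + 33\right) \left(-2\right)\right)^{2} = \left(-22 + 28 \left(-2\right)\right)^{2} = \left(-22 - 56\right)^{2} = \left(-78\right)^{2} = 6084$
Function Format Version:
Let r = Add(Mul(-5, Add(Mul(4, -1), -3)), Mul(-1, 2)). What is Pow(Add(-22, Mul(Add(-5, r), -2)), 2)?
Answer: 6084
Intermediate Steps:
r = 33 (r = Add(Mul(-5, Add(-4, -3)), -2) = Add(Mul(-5, -7), -2) = Add(35, -2) = 33)
Pow(Add(-22, Mul(Add(-5, r), -2)), 2) = Pow(Add(-22, Mul(Add(-5, 33), -2)), 2) = Pow(Add(-22, Mul(28, -2)), 2) = Pow(Add(-22, -56), 2) = Pow(-78, 2) = 6084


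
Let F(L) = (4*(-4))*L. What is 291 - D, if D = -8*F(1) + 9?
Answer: 154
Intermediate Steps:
F(L) = -16*L
D = 137 (D = -(-128) + 9 = -8*(-16) + 9 = 128 + 9 = 137)
291 - D = 291 - 1*137 = 291 - 137 = 154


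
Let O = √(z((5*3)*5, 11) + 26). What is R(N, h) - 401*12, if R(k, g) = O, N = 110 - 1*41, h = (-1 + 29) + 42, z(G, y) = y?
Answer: -4812 + √37 ≈ -4805.9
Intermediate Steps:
h = 70 (h = 28 + 42 = 70)
N = 69 (N = 110 - 41 = 69)
O = √37 (O = √(11 + 26) = √37 ≈ 6.0828)
R(k, g) = √37
R(N, h) - 401*12 = √37 - 401*12 = √37 - 1*4812 = √37 - 4812 = -4812 + √37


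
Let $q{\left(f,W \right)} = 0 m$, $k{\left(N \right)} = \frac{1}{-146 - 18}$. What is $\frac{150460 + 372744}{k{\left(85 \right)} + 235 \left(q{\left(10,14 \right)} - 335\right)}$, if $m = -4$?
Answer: $- \frac{85805456}{12910901} \approx -6.646$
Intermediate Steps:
$k{\left(N \right)} = - \frac{1}{164}$ ($k{\left(N \right)} = \frac{1}{-164} = - \frac{1}{164}$)
$q{\left(f,W \right)} = 0$ ($q{\left(f,W \right)} = 0 \left(-4\right) = 0$)
$\frac{150460 + 372744}{k{\left(85 \right)} + 235 \left(q{\left(10,14 \right)} - 335\right)} = \frac{150460 + 372744}{- \frac{1}{164} + 235 \left(0 - 335\right)} = \frac{523204}{- \frac{1}{164} + 235 \left(-335\right)} = \frac{523204}{- \frac{1}{164} - 78725} = \frac{523204}{- \frac{12910901}{164}} = 523204 \left(- \frac{164}{12910901}\right) = - \frac{85805456}{12910901}$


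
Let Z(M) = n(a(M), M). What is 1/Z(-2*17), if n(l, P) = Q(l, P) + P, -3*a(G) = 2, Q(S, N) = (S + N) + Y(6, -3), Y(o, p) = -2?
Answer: -3/212 ≈ -0.014151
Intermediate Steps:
Q(S, N) = -2 + N + S (Q(S, N) = (S + N) - 2 = (N + S) - 2 = -2 + N + S)
a(G) = -2/3 (a(G) = -1/3*2 = -2/3)
n(l, P) = -2 + l + 2*P (n(l, P) = (-2 + P + l) + P = -2 + l + 2*P)
Z(M) = -8/3 + 2*M (Z(M) = -2 - 2/3 + 2*M = -8/3 + 2*M)
1/Z(-2*17) = 1/(-8/3 + 2*(-2*17)) = 1/(-8/3 + 2*(-34)) = 1/(-8/3 - 68) = 1/(-212/3) = -3/212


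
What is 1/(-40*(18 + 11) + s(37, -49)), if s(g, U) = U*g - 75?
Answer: -1/3048 ≈ -0.00032808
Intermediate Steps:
s(g, U) = -75 + U*g
1/(-40*(18 + 11) + s(37, -49)) = 1/(-40*(18 + 11) + (-75 - 49*37)) = 1/(-40*29 + (-75 - 1813)) = 1/(-1160 - 1888) = 1/(-3048) = -1/3048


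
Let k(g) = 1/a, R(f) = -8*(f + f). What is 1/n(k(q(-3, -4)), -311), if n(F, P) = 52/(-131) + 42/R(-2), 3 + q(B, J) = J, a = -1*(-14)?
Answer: 2096/1919 ≈ 1.0922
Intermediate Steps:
a = 14
q(B, J) = -3 + J
R(f) = -16*f
k(g) = 1/14
n(F, P) = 1919/2096 (n(F, P) = 52/(-131) + 42/((-16*(-2))) = 52*(-1/131) + 42/32 = -52/131 + 42*(1/32) = -52/131 + 21/16 = 1919/2096)
1/n(k(q(-3, -4)), -311) = 1/(1919/2096) = 2096/1919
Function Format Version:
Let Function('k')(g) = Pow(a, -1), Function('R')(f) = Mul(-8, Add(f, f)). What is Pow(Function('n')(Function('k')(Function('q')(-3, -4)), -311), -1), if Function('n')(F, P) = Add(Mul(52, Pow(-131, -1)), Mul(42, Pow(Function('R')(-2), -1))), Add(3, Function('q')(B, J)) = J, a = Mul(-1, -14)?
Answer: Rational(2096, 1919) ≈ 1.0922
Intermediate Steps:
a = 14
Function('q')(B, J) = Add(-3, J)
Function('R')(f) = Mul(-16, f) (Function('R')(f) = Mul(-8, Mul(2, f)) = Mul(-16, f))
Function('k')(g) = Rational(1, 14) (Function('k')(g) = Pow(14, -1) = Rational(1, 14))
Function('n')(F, P) = Rational(1919, 2096) (Function('n')(F, P) = Add(Mul(52, Pow(-131, -1)), Mul(42, Pow(Mul(-16, -2), -1))) = Add(Mul(52, Rational(-1, 131)), Mul(42, Pow(32, -1))) = Add(Rational(-52, 131), Mul(42, Rational(1, 32))) = Add(Rational(-52, 131), Rational(21, 16)) = Rational(1919, 2096))
Pow(Function('n')(Function('k')(Function('q')(-3, -4)), -311), -1) = Pow(Rational(1919, 2096), -1) = Rational(2096, 1919)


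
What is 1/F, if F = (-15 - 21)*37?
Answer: -1/1332 ≈ -0.00075075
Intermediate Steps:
F = -1332 (F = -36*37 = -1332)
1/F = 1/(-1332) = -1/1332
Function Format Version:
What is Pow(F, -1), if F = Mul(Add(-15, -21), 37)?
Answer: Rational(-1, 1332) ≈ -0.00075075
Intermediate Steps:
F = -1332 (F = Mul(-36, 37) = -1332)
Pow(F, -1) = Pow(-1332, -1) = Rational(-1, 1332)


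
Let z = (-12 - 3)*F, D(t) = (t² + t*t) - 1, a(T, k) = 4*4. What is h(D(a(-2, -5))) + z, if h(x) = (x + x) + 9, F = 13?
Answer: 836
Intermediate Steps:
a(T, k) = 16
D(t) = -1 + 2*t² (D(t) = (t² + t²) - 1 = 2*t² - 1 = -1 + 2*t²)
h(x) = 9 + 2*x (h(x) = 2*x + 9 = 9 + 2*x)
z = -195 (z = (-12 - 3)*13 = -15*13 = -195)
h(D(a(-2, -5))) + z = (9 + 2*(-1 + 2*16²)) - 195 = (9 + 2*(-1 + 2*256)) - 195 = (9 + 2*(-1 + 512)) - 195 = (9 + 2*511) - 195 = (9 + 1022) - 195 = 1031 - 195 = 836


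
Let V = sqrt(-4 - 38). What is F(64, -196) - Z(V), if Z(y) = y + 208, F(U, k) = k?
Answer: -404 - I*sqrt(42) ≈ -404.0 - 6.4807*I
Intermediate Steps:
V = I*sqrt(42) (V = sqrt(-42) = I*sqrt(42) ≈ 6.4807*I)
Z(y) = 208 + y
F(64, -196) - Z(V) = -196 - (208 + I*sqrt(42)) = -196 + (-208 - I*sqrt(42)) = -404 - I*sqrt(42)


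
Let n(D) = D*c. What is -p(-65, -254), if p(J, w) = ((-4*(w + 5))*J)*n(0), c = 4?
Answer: 0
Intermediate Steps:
n(D) = 4*D (n(D) = D*4 = 4*D)
p(J, w) = 0 (p(J, w) = ((-4*(w + 5))*J)*(4*0) = ((-4*(5 + w))*J)*0 = ((-20 - 4*w)*J)*0 = (J*(-20 - 4*w))*0 = 0)
-p(-65, -254) = -1*0 = 0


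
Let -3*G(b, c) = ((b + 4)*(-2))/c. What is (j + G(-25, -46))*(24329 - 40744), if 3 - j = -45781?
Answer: -17285635185/23 ≈ -7.5155e+8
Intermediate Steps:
j = 45784 (j = 3 - 1*(-45781) = 3 + 45781 = 45784)
G(b, c) = -(-8 - 2*b)/(3*c) (G(b, c) = -(b + 4)*(-2)/(3*c) = -(4 + b)*(-2)/(3*c) = -(-8 - 2*b)/(3*c))
(j + G(-25, -46))*(24329 - 40744) = (45784 + (⅔)*(4 - 25)/(-46))*(24329 - 40744) = (45784 + (⅔)*(-1/46)*(-21))*(-16415) = (45784 + 7/23)*(-16415) = (1053039/23)*(-16415) = -17285635185/23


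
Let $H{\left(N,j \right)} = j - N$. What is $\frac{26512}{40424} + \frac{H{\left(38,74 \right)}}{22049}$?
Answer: $\frac{73252294}{111413597} \approx 0.65748$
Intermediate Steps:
$\frac{26512}{40424} + \frac{H{\left(38,74 \right)}}{22049} = \frac{26512}{40424} + \frac{74 - 38}{22049} = 26512 \cdot \frac{1}{40424} + \left(74 - 38\right) \frac{1}{22049} = \frac{3314}{5053} + 36 \cdot \frac{1}{22049} = \frac{3314}{5053} + \frac{36}{22049} = \frac{73252294}{111413597}$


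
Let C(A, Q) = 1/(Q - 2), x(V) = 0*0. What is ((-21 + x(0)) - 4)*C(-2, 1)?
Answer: 25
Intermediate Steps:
x(V) = 0
C(A, Q) = 1/(-2 + Q)
((-21 + x(0)) - 4)*C(-2, 1) = ((-21 + 0) - 4)/(-2 + 1) = (-21 - 4)/(-1) = -25*(-1) = 25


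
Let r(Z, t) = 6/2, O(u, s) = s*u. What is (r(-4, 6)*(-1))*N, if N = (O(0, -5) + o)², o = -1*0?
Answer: 0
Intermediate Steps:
o = 0
r(Z, t) = 3 (r(Z, t) = 6*(½) = 3)
N = 0 (N = (-5*0 + 0)² = (0 + 0)² = 0² = 0)
(r(-4, 6)*(-1))*N = (3*(-1))*0 = -3*0 = 0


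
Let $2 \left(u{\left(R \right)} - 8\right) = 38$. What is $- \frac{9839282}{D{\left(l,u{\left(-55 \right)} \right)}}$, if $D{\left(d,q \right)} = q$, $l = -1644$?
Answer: $- \frac{9839282}{27} \approx -3.6442 \cdot 10^{5}$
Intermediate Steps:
$u{\left(R \right)} = 27$ ($u{\left(R \right)} = 8 + \frac{1}{2} \cdot 38 = 8 + 19 = 27$)
$- \frac{9839282}{D{\left(l,u{\left(-55 \right)} \right)}} = - \frac{9839282}{27}$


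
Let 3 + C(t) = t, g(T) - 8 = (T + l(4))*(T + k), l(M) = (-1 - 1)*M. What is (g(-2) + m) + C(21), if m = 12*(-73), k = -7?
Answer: -760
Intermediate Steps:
l(M) = -2*M
g(T) = 8 + (-8 + T)*(-7 + T) (g(T) = 8 + (T - 2*4)*(T - 7) = 8 + (T - 8)*(-7 + T) = 8 + (-8 + T)*(-7 + T))
C(t) = -3 + t
m = -876
(g(-2) + m) + C(21) = ((64 + (-2)**2 - 15*(-2)) - 876) + (-3 + 21) = ((64 + 4 + 30) - 876) + 18 = (98 - 876) + 18 = -778 + 18 = -760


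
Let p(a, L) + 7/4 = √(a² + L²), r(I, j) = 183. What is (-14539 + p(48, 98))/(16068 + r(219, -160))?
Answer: -58163/65004 + 2*√2977/16251 ≈ -0.88805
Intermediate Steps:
p(a, L) = -7/4 + √(L² + a²) (p(a, L) = -7/4 + √(a² + L²) = -7/4 + √(L² + a²))
(-14539 + p(48, 98))/(16068 + r(219, -160)) = (-14539 + (-7/4 + √(98² + 48²)))/(16068 + 183) = (-14539 + (-7/4 + √(9604 + 2304)))/16251 = (-14539 + (-7/4 + √11908))*(1/16251) = (-14539 + (-7/4 + 2*√2977))*(1/16251) = (-58163/4 + 2*√2977)*(1/16251) = -58163/65004 + 2*√2977/16251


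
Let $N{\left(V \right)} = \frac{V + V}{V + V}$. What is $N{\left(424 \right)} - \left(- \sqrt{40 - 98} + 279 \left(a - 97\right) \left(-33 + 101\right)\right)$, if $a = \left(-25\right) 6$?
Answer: $4686085 + i \sqrt{58} \approx 4.6861 \cdot 10^{6} + 7.6158 i$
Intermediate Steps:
$N{\left(V \right)} = 1$ ($N{\left(V \right)} = \frac{2 V}{2 V} = 2 V \frac{1}{2 V} = 1$)
$a = -150$
$N{\left(424 \right)} - \left(- \sqrt{40 - 98} + 279 \left(a - 97\right) \left(-33 + 101\right)\right) = 1 - \left(- \sqrt{40 - 98} + 279 \left(-150 - 97\right) \left(-33 + 101\right)\right) = 1 - \left(- i \sqrt{58} + 279 \left(-247\right) 68\right) = 1 + \left(\left(-279\right) \left(-16796\right) + i \sqrt{58}\right) = 1 + \left(4686084 + i \sqrt{58}\right) = 4686085 + i \sqrt{58}$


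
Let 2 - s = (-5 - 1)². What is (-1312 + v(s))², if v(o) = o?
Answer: 1811716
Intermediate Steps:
s = -34 (s = 2 - (-5 - 1)² = 2 - 1*(-6)² = 2 - 1*36 = 2 - 36 = -34)
(-1312 + v(s))² = (-1312 - 34)² = (-1346)² = 1811716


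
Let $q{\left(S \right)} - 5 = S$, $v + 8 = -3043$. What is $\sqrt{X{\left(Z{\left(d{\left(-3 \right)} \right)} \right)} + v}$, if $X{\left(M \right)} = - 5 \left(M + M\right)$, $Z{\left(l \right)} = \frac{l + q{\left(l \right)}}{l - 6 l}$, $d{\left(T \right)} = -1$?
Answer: $i \sqrt{3057} \approx 55.29 i$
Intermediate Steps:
$v = -3051$ ($v = -8 - 3043 = -3051$)
$q{\left(S \right)} = 5 + S$
$Z{\left(l \right)} = - \frac{5 + 2 l}{5 l}$ ($Z{\left(l \right)} = \frac{l + \left(5 + l\right)}{l - 6 l} = \frac{5 + 2 l}{\left(-5\right) l} = \left(5 + 2 l\right) \left(- \frac{1}{5 l}\right) = - \frac{5 + 2 l}{5 l}$)
$X{\left(M \right)} = - 10 M$ ($X{\left(M \right)} = - 5 \cdot 2 M = - 10 M$)
$\sqrt{X{\left(Z{\left(d{\left(-3 \right)} \right)} \right)} + v} = \sqrt{- 10 \left(- \frac{2}{5} - \frac{1}{-1}\right) - 3051} = \sqrt{- 10 \left(- \frac{2}{5} - -1\right) - 3051} = \sqrt{- 10 \left(- \frac{2}{5} + 1\right) - 3051} = \sqrt{\left(-10\right) \frac{3}{5} - 3051} = \sqrt{-6 - 3051} = \sqrt{-3057} = i \sqrt{3057}$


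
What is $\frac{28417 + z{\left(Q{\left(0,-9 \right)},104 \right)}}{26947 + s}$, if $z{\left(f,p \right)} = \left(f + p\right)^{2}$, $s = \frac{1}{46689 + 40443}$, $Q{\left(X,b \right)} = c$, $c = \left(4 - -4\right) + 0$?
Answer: $\frac{3569013852}{2347946005} \approx 1.5201$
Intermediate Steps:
$c = 8$ ($c = \left(4 + 4\right) + 0 = 8 + 0 = 8$)
$Q{\left(X,b \right)} = 8$
$s = \frac{1}{87132} \approx 1.1477 \cdot 10^{-5}$
$\frac{28417 + z{\left(Q{\left(0,-9 \right)},104 \right)}}{26947 + s} = \frac{28417 + \left(8 + 104\right)^{2}}{26947 + \frac{1}{87132}} = \frac{28417 + 112^{2}}{\frac{2347946005}{87132}} = \left(28417 + 12544\right) \frac{87132}{2347946005} = 40961 \cdot \frac{87132}{2347946005} = \frac{3569013852}{2347946005}$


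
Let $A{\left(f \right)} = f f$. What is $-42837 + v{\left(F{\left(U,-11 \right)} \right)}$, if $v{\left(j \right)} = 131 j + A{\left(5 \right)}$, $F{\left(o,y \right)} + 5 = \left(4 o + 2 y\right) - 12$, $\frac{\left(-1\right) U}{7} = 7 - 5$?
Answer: $-55257$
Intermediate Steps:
$A{\left(f \right)} = f^{2}$
$U = -14$ ($U = - 7 \left(7 - 5\right) = \left(-7\right) 2 = -14$)
$F{\left(o,y \right)} = -17 + 2 y + 4 o$ ($F{\left(o,y \right)} = -5 - \left(12 - 4 o - 2 y\right) = -5 + \left(-12 + 2 y + 4 o\right) = -17 + 2 y + 4 o$)
$v{\left(j \right)} = 25 + 131 j$ ($v{\left(j \right)} = 131 j + 5^{2} = 131 j + 25 = 25 + 131 j$)
$-42837 + v{\left(F{\left(U,-11 \right)} \right)} = -42837 + \left(25 + 131 \left(-17 + 2 \left(-11\right) + 4 \left(-14\right)\right)\right) = -42837 + \left(25 + 131 \left(-17 - 22 - 56\right)\right) = -42837 + \left(25 + 131 \left(-95\right)\right) = -42837 + \left(25 - 12445\right) = -42837 - 12420 = -55257$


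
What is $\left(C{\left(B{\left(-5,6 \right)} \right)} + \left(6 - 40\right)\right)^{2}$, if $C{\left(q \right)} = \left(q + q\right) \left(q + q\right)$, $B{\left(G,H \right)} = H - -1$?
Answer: $26244$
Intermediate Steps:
$B{\left(G,H \right)} = 1 + H$ ($B{\left(G,H \right)} = H + 1 = 1 + H$)
$C{\left(q \right)} = 4 q^{2}$ ($C{\left(q \right)} = 2 q 2 q = 4 q^{2}$)
$\left(C{\left(B{\left(-5,6 \right)} \right)} + \left(6 - 40\right)\right)^{2} = \left(4 \left(1 + 6\right)^{2} + \left(6 - 40\right)\right)^{2} = \left(4 \cdot 7^{2} + \left(6 - 40\right)\right)^{2} = \left(4 \cdot 49 - 34\right)^{2} = \left(196 - 34\right)^{2} = 162^{2} = 26244$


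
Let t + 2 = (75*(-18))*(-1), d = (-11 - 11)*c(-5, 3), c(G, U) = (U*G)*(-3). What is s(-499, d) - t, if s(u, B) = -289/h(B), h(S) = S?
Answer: -1334231/990 ≈ -1347.7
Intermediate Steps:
c(G, U) = -3*G*U (c(G, U) = (G*U)*(-3) = -3*G*U)
d = -990 (d = (-11 - 11)*(-3*(-5)*3) = -22*45 = -990)
s(u, B) = -289/B
t = 1348 (t = -2 + (75*(-18))*(-1) = -2 - 1350*(-1) = -2 + 1350 = 1348)
s(-499, d) - t = -289/(-990) - 1*1348 = -289*(-1/990) - 1348 = 289/990 - 1348 = -1334231/990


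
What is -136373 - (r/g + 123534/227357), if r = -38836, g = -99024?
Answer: -767573862738533/5628449892 ≈ -1.3637e+5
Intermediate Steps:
-136373 - (r/g + 123534/227357) = -136373 - (-38836/(-99024) + 123534/227357) = -136373 - (-38836*(-1/99024) + 123534*(1/227357)) = -136373 - (9709/24756 + 123534/227357) = -136373 - 1*5265616817/5628449892 = -136373 - 5265616817/5628449892 = -767573862738533/5628449892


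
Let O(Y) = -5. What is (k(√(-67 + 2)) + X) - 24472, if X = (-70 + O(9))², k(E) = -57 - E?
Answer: -18904 - I*√65 ≈ -18904.0 - 8.0623*I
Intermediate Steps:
X = 5625 (X = (-70 - 5)² = (-75)² = 5625)
(k(√(-67 + 2)) + X) - 24472 = ((-57 - √(-67 + 2)) + 5625) - 24472 = ((-57 - √(-65)) + 5625) - 24472 = ((-57 - I*√65) + 5625) - 24472 = (5568 - I*√65) - 24472 = -18904 - I*√65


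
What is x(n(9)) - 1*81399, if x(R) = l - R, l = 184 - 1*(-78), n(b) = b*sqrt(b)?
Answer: -81164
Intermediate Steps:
n(b) = b**(3/2)
l = 262 (l = 184 + 78 = 262)
x(R) = 262 - R
x(n(9)) - 1*81399 = (262 - 9**(3/2)) - 1*81399 = (262 - 1*27) - 81399 = (262 - 27) - 81399 = 235 - 81399 = -81164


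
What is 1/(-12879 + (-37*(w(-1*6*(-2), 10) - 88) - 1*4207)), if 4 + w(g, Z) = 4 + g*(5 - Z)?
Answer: -1/11610 ≈ -8.6133e-5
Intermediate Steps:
w(g, Z) = g*(5 - Z) (w(g, Z) = -4 + (4 + g*(5 - Z)) = g*(5 - Z))
1/(-12879 + (-37*(w(-1*6*(-2), 10) - 88) - 1*4207)) = 1/(-12879 + (-37*((-1*6*(-2))*(5 - 1*10) - 88) - 1*4207)) = 1/(-12879 + (-37*((-6*(-2))*(5 - 10) - 88) - 4207)) = 1/(-12879 + (-37*(12*(-5) - 88) - 4207)) = 1/(-12879 + (-37*(-60 - 88) - 4207)) = 1/(-12879 + (-37*(-148) - 4207)) = 1/(-12879 + (5476 - 4207)) = 1/(-12879 + 1269) = 1/(-11610) = -1/11610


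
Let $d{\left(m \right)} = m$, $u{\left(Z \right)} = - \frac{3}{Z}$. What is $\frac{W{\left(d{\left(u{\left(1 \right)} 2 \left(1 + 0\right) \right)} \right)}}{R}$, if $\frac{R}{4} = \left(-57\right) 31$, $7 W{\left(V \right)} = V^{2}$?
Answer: $- \frac{3}{4123} \approx -0.00072763$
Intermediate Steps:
$W{\left(V \right)} = \frac{V^{2}}{7}$
$R = -7068$ ($R = 4 \left(\left(-57\right) 31\right) = 4 \left(-1767\right) = -7068$)
$\frac{W{\left(d{\left(u{\left(1 \right)} 2 \left(1 + 0\right) \right)} \right)}}{R} = \frac{\frac{1}{7} \left(- \frac{3}{1} \cdot 2 \left(1 + 0\right)\right)^{2}}{-7068} = \frac{\left(\left(-3\right) 1 \cdot 2 \cdot 1\right)^{2}}{7} \left(- \frac{1}{7068}\right) = \frac{\left(\left(-3\right) 2 \cdot 1\right)^{2}}{7} \left(- \frac{1}{7068}\right) = \frac{\left(\left(-6\right) 1\right)^{2}}{7} \left(- \frac{1}{7068}\right) = \frac{\left(-6\right)^{2}}{7} \left(- \frac{1}{7068}\right) = \frac{1}{7} \cdot 36 \left(- \frac{1}{7068}\right) = \frac{36}{7} \left(- \frac{1}{7068}\right) = - \frac{3}{4123}$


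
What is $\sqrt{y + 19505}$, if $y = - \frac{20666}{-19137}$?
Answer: $\frac{\sqrt{7143609604587}}{19137} \approx 139.66$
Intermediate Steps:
$y = \frac{20666}{19137}$ ($y = \left(-20666\right) \left(- \frac{1}{19137}\right) = \frac{20666}{19137} \approx 1.0799$)
$\sqrt{y + 19505} = \sqrt{\frac{20666}{19137} + 19505} = \sqrt{\frac{373287851}{19137}} = \frac{\sqrt{7143609604587}}{19137}$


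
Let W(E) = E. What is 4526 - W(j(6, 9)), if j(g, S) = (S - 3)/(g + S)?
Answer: 22628/5 ≈ 4525.6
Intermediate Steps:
j(g, S) = (-3 + S)/(S + g)
4526 - W(j(6, 9)) = 4526 - (-3 + 9)/(9 + 6) = 4526 - 6/15 = 4526 - 1*⅖ = 4526 - ⅖ = 22628/5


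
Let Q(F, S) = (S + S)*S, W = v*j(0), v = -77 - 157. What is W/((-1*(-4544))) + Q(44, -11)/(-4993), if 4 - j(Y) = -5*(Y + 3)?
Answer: -11649263/11344096 ≈ -1.0269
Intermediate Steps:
v = -234
j(Y) = 19 + 5*Y (j(Y) = 4 - (-5)*(Y + 3) = 4 - (-5)*(3 + Y) = 4 - (-15 - 5*Y) = 4 + (15 + 5*Y) = 19 + 5*Y)
W = -4446 (W = -234*(19 + 5*0) = -234*(19 + 0) = -234*19 = -4446)
Q(F, S) = 2*S² (Q(F, S) = (2*S)*S = 2*S²)
W/((-1*(-4544))) + Q(44, -11)/(-4993) = -4446/((-1*(-4544))) + (2*(-11)²)/(-4993) = -4446/4544 + (2*121)*(-1/4993) = -4446*1/4544 + 242*(-1/4993) = -2223/2272 - 242/4993 = -11649263/11344096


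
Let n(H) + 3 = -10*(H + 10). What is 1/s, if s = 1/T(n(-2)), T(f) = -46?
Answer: -46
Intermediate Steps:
n(H) = -103 - 10*H (n(H) = -3 - 10*(H + 10) = -3 - 10*(10 + H) = -3 + (-100 - 10*H) = -103 - 10*H)
s = -1/46 (s = 1/(-46) = -1/46 ≈ -0.021739)
1/s = 1/(-1/46) = -46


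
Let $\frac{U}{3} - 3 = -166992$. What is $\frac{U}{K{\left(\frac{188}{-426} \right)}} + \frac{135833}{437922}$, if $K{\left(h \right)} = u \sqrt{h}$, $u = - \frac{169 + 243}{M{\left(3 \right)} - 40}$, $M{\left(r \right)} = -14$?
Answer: $\frac{135833}{437922} + \frac{13526109 i \sqrt{20022}}{19364} \approx 0.31018 + 98840.0 i$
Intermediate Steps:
$U = -500967$ ($U = 9 + 3 \left(-166992\right) = 9 - 500976 = -500967$)
$u = \frac{206}{27}$ ($u = - \frac{169 + 243}{-14 - 40} = - \frac{412}{-54} = - \frac{412 \left(-1\right)}{54} = \left(-1\right) \left(- \frac{206}{27}\right) = \frac{206}{27} \approx 7.6296$)
$K{\left(h \right)} = \frac{206 \sqrt{h}}{27}$
$\frac{U}{K{\left(\frac{188}{-426} \right)}} + \frac{135833}{437922} = - \frac{500967}{\frac{206}{27} \sqrt{\frac{188}{-426}}} + \frac{135833}{437922} = - \frac{500967}{\frac{206}{27} \sqrt{188 \left(- \frac{1}{426}\right)}} + 135833 \cdot \frac{1}{437922} = - \frac{500967}{\frac{206}{27} \sqrt{- \frac{94}{213}}} + \frac{135833}{437922} = - \frac{500967}{\frac{206}{27} \frac{i \sqrt{20022}}{213}} + \frac{135833}{437922} = - \frac{500967}{\frac{206}{5751} i \sqrt{20022}} + \frac{135833}{437922} = - 500967 \left(- \frac{27 i \sqrt{20022}}{19364}\right) + \frac{135833}{437922} = \frac{13526109 i \sqrt{20022}}{19364} + \frac{135833}{437922} = \frac{135833}{437922} + \frac{13526109 i \sqrt{20022}}{19364}$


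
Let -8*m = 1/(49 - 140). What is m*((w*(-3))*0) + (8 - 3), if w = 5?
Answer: 5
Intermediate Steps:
m = 1/728 (m = -1/(8*(49 - 140)) = -1/8/(-91) = -1/8*(-1/91) = 1/728 ≈ 0.0013736)
m*((w*(-3))*0) + (8 - 3) = ((5*(-3))*0)/728 + (8 - 3) = (-15*0)/728 + 5 = (1/728)*0 + 5 = 0 + 5 = 5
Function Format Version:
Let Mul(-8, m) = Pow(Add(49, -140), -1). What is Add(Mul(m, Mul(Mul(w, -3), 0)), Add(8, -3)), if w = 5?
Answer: 5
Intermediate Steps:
m = Rational(1, 728) (m = Mul(Rational(-1, 8), Pow(Add(49, -140), -1)) = Mul(Rational(-1, 8), Pow(-91, -1)) = Mul(Rational(-1, 8), Rational(-1, 91)) = Rational(1, 728) ≈ 0.0013736)
Add(Mul(m, Mul(Mul(w, -3), 0)), Add(8, -3)) = Add(Mul(Rational(1, 728), Mul(Mul(5, -3), 0)), Add(8, -3)) = Add(Mul(Rational(1, 728), Mul(-15, 0)), 5) = Add(Mul(Rational(1, 728), 0), 5) = Add(0, 5) = 5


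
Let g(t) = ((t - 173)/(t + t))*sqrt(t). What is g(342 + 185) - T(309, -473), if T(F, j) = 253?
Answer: -253 + 177*sqrt(527)/527 ≈ -245.29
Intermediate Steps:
g(t) = (-173 + t)/(2*sqrt(t)) (g(t) = ((-173 + t)/((2*t)))*sqrt(t) = ((-173 + t)*(1/(2*t)))*sqrt(t) = ((-173 + t)/(2*t))*sqrt(t) = (-173 + t)/(2*sqrt(t)))
g(342 + 185) - T(309, -473) = (-173 + (342 + 185))/(2*sqrt(342 + 185)) - 1*253 = (-173 + 527)/(2*sqrt(527)) - 253 = (1/2)*(sqrt(527)/527)*354 - 253 = 177*sqrt(527)/527 - 253 = -253 + 177*sqrt(527)/527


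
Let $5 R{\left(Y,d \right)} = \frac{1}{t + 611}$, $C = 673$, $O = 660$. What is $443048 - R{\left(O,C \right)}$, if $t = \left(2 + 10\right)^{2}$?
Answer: $\frac{1672506199}{3775} \approx 4.4305 \cdot 10^{5}$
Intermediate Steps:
$t = 144$ ($t = 12^{2} = 144$)
$R{\left(Y,d \right)} = \frac{1}{3775}$ ($R{\left(Y,d \right)} = \frac{1}{5 \left(144 + 611\right)} = \frac{1}{5 \cdot 755} = \frac{1}{5} \cdot \frac{1}{755} = \frac{1}{3775}$)
$443048 - R{\left(O,C \right)} = 443048 - \frac{1}{3775} = \frac{1672506199}{3775}$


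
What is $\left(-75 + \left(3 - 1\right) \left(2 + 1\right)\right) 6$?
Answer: $-414$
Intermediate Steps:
$\left(-75 + \left(3 - 1\right) \left(2 + 1\right)\right) 6 = \left(-75 + 2 \cdot 3\right) 6 = \left(-75 + 6\right) 6 = \left(-69\right) 6 = -414$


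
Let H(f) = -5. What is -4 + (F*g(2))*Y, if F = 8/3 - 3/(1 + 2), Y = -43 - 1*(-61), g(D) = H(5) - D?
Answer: -214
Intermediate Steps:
g(D) = -5 - D
Y = 18 (Y = -43 + 61 = 18)
F = 5/3 (F = 8*(⅓) - 3/3 = 8/3 - 3*⅓ = 8/3 - 1 = 5/3 ≈ 1.6667)
-4 + (F*g(2))*Y = -4 + (5*(-5 - 1*2)/3)*18 = -4 + (5*(-5 - 2)/3)*18 = -4 + ((5/3)*(-7))*18 = -4 - 35/3*18 = -4 - 210 = -214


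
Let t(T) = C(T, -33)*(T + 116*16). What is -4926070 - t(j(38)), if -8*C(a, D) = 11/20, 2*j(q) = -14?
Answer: -788150861/160 ≈ -4.9259e+6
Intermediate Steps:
j(q) = -7 (j(q) = (1/2)*(-14) = -7)
C(a, D) = -11/160 (C(a, D) = -11/(8*20) = -1/8*11/20 = -11/160)
t(T) = -638/5 - 11*T/160 (t(T) = -11*(T + 116*16)/160 = -11*(T + 1856)/160 = -11*(1856 + T)/160 = -638/5 - 11*T/160)
-4926070 - t(j(38)) = -4926070 - (-638/5 - 11/160*(-7)) = -4926070 - (-638/5 + 77/160) = -4926070 - 1*(-20339/160) = -4926070 + 20339/160 = -788150861/160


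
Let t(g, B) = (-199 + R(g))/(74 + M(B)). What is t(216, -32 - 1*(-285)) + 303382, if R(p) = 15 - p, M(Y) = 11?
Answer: 5157414/17 ≈ 3.0338e+5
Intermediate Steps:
t(g, B) = -184/85 - g/85 (t(g, B) = (-199 + (15 - g))/(74 + 11) = (-184 - g)/85 = (-184 - g)*(1/85) = -184/85 - g/85)
t(216, -32 - 1*(-285)) + 303382 = (-184/85 - 1/85*216) + 303382 = (-184/85 - 216/85) + 303382 = -80/17 + 303382 = 5157414/17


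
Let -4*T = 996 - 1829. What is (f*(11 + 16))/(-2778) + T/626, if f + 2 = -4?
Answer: 453287/1159352 ≈ 0.39098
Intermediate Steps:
f = -6 (f = -2 - 4 = -6)
T = 833/4 (T = -(996 - 1829)/4 = -¼*(-833) = 833/4 ≈ 208.25)
(f*(11 + 16))/(-2778) + T/626 = -6*(11 + 16)/(-2778) + (833/4)/626 = -6*27*(-1/2778) + (833/4)*(1/626) = -162*(-1/2778) + 833/2504 = 27/463 + 833/2504 = 453287/1159352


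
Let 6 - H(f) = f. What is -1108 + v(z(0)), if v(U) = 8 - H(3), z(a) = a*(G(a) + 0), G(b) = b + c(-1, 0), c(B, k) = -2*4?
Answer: -1103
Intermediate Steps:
c(B, k) = -8
H(f) = 6 - f
G(b) = -8 + b (G(b) = b - 8 = -8 + b)
z(a) = a*(-8 + a) (z(a) = a*((-8 + a) + 0) = a*(-8 + a))
v(U) = 5 (v(U) = 8 - (6 - 1*3) = 8 - (6 - 3) = 8 - 1*3 = 8 - 3 = 5)
-1108 + v(z(0)) = -1108 + 5 = -1103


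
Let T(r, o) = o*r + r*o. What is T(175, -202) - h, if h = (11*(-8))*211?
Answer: -52132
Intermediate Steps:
h = -18568 (h = -88*211 = -18568)
T(r, o) = 2*o*r (T(r, o) = o*r + o*r = 2*o*r)
T(175, -202) - h = 2*(-202)*175 - 1*(-18568) = -70700 + 18568 = -52132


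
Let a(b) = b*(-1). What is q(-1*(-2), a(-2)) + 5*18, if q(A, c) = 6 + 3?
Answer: 99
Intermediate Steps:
a(b) = -b
q(A, c) = 9
q(-1*(-2), a(-2)) + 5*18 = 9 + 5*18 = 9 + 90 = 99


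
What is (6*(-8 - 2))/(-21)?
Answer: 20/7 ≈ 2.8571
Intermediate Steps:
(6*(-8 - 2))/(-21) = (6*(-10))*(-1/21) = -60*(-1/21) = 20/7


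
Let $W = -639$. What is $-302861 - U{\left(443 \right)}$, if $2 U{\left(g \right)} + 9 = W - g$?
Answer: $- \frac{604631}{2} \approx -3.0232 \cdot 10^{5}$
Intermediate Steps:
$U{\left(g \right)} = -324 - \frac{g}{2}$ ($U{\left(g \right)} = - \frac{9}{2} + \frac{-639 - g}{2} = - \frac{9}{2} - \left(\frac{639}{2} + \frac{g}{2}\right) = -324 - \frac{g}{2}$)
$-302861 - U{\left(443 \right)} = -302861 - \left(-324 - \frac{443}{2}\right) = -302861 - - \frac{1091}{2} = -302861 + \frac{1091}{2} = - \frac{604631}{2}$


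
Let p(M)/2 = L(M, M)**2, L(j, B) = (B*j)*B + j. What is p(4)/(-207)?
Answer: -9248/207 ≈ -44.676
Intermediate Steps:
L(j, B) = j + j*B**2 (L(j, B) = j*B**2 + j = j + j*B**2)
p(M) = 2*M**2*(1 + M**2)**2 (p(M) = 2*(M*(1 + M**2))**2 = 2*(M**2*(1 + M**2)**2) = 2*M**2*(1 + M**2)**2)
p(4)/(-207) = (2*4**2*(1 + 4**2)**2)/(-207) = (2*16*(1 + 16)**2)*(-1/207) = (2*16*17**2)*(-1/207) = (2*16*289)*(-1/207) = 9248*(-1/207) = -9248/207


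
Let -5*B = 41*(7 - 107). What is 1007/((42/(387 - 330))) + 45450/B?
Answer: 408134/287 ≈ 1422.1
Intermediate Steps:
B = 820 (B = -41*(7 - 107)/5 = -41*(-100)/5 = -⅕*(-4100) = 820)
1007/((42/(387 - 330))) + 45450/B = 1007/((42/(387 - 330))) + 45450/820 = 1007/((42/57)) + 45450*(1/820) = 1007/((42*(1/57))) + 4545/82 = 1007/(14/19) + 4545/82 = 1007*(19/14) + 4545/82 = 19133/14 + 4545/82 = 408134/287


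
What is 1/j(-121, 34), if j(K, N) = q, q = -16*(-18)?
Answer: 1/288 ≈ 0.0034722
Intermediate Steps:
q = 288
j(K, N) = 288
1/j(-121, 34) = 1/288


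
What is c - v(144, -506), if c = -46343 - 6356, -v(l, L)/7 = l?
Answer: -51691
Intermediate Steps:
v(l, L) = -7*l
c = -52699
c - v(144, -506) = -52699 - (-7)*144 = -52699 - 1*(-1008) = -52699 + 1008 = -51691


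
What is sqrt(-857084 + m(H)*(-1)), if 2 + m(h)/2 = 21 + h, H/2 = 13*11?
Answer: I*sqrt(857694) ≈ 926.12*I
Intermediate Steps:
H = 286 (H = 2*(13*11) = 2*143 = 286)
m(h) = 38 + 2*h (m(h) = -4 + 2*(21 + h) = -4 + (42 + 2*h) = 38 + 2*h)
sqrt(-857084 + m(H)*(-1)) = sqrt(-857084 + (38 + 2*286)*(-1)) = sqrt(-857084 + (38 + 572)*(-1)) = sqrt(-857084 + 610*(-1)) = sqrt(-857084 - 610) = sqrt(-857694) = I*sqrt(857694)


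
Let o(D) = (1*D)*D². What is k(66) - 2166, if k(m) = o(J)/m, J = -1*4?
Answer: -71510/33 ≈ -2167.0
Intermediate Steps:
J = -4
o(D) = D³ (o(D) = D*D² = D³)
k(m) = -64/m (k(m) = (-4)³/m = -64/m)
k(66) - 2166 = -64/66 - 2166 = -64*1/66 - 2166 = -32/33 - 2166 = -71510/33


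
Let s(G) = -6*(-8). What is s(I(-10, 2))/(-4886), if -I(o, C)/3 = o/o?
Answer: -24/2443 ≈ -0.0098240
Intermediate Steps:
I(o, C) = -3 (I(o, C) = -3*o/o = -3*1 = -3)
s(G) = 48
s(I(-10, 2))/(-4886) = 48/(-4886) = 48*(-1/4886) = -24/2443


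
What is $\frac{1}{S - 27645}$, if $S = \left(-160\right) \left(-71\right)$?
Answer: $- \frac{1}{16285} \approx -6.1406 \cdot 10^{-5}$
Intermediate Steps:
$S = 11360$
$\frac{1}{S - 27645} = \frac{1}{11360 - 27645} = \frac{1}{-16285} = - \frac{1}{16285}$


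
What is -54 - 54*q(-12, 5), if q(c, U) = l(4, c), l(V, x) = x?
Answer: 594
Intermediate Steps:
q(c, U) = c
-54 - 54*q(-12, 5) = -54 - 54*(-12) = -54 + 648 = 594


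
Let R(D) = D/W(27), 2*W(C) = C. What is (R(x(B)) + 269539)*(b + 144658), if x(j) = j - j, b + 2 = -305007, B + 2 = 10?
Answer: -43220848189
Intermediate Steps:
B = 8 (B = -2 + 10 = 8)
W(C) = C/2
b = -305009 (b = -2 - 305007 = -305009)
x(j) = 0
R(D) = 2*D/27 (R(D) = D/(((½)*27)) = D/(27/2) = D*(2/27) = 2*D/27)
(R(x(B)) + 269539)*(b + 144658) = ((2/27)*0 + 269539)*(-305009 + 144658) = (0 + 269539)*(-160351) = 269539*(-160351) = -43220848189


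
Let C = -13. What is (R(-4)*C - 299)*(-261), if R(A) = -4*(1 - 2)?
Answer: 91611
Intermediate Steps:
R(A) = 4 (R(A) = -4*(-1) = 4)
(R(-4)*C - 299)*(-261) = (4*(-13) - 299)*(-261) = (-52 - 299)*(-261) = -351*(-261) = 91611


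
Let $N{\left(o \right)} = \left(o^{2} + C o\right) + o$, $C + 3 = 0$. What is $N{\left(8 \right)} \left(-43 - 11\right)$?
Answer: $-2592$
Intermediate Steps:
$C = -3$ ($C = -3 + 0 = -3$)
$N{\left(o \right)} = o^{2} - 2 o$ ($N{\left(o \right)} = \left(o^{2} - 3 o\right) + o = o^{2} - 2 o$)
$N{\left(8 \right)} \left(-43 - 11\right) = 8 \left(-2 + 8\right) \left(-43 - 11\right) = 8 \cdot 6 \left(-54\right) = 48 \left(-54\right) = -2592$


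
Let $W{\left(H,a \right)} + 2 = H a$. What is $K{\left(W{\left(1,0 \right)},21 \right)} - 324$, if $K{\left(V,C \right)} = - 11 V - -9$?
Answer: $-293$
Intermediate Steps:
$W{\left(H,a \right)} = -2 + H a$
$K{\left(V,C \right)} = 9 - 11 V$ ($K{\left(V,C \right)} = - 11 V + 9 = 9 - 11 V$)
$K{\left(W{\left(1,0 \right)},21 \right)} - 324 = \left(9 - 11 \left(-2 + 1 \cdot 0\right)\right) - 324 = \left(9 - 11 \left(-2 + 0\right)\right) - 324 = \left(9 - -22\right) - 324 = \left(9 + 22\right) - 324 = 31 - 324 = -293$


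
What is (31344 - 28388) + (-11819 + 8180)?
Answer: -683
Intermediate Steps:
(31344 - 28388) + (-11819 + 8180) = 2956 - 3639 = -683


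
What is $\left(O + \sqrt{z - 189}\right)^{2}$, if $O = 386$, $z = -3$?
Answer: $148804 + 6176 i \sqrt{3} \approx 1.488 \cdot 10^{5} + 10697.0 i$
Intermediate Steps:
$\left(O + \sqrt{z - 189}\right)^{2} = \left(386 + \sqrt{-3 - 189}\right)^{2} = \left(386 + \sqrt{-192}\right)^{2} = \left(386 + 8 i \sqrt{3}\right)^{2}$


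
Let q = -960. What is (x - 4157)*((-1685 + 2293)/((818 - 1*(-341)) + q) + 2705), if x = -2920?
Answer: -3813816531/199 ≈ -1.9165e+7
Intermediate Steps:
(x - 4157)*((-1685 + 2293)/((818 - 1*(-341)) + q) + 2705) = (-2920 - 4157)*((-1685 + 2293)/((818 - 1*(-341)) - 960) + 2705) = -7077*(608/((818 + 341) - 960) + 2705) = -7077*(608/(1159 - 960) + 2705) = -7077*(608/199 + 2705) = -7077*538903/199 = -3813816531/199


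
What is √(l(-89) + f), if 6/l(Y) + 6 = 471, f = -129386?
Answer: 2*I*√777124585/155 ≈ 359.7*I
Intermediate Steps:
l(Y) = 2/155 (l(Y) = 6/(-6 + 471) = 6/465 = 6*(1/465) = 2/155)
√(l(-89) + f) = √(2/155 - 129386) = √(-20054828/155) = 2*I*√777124585/155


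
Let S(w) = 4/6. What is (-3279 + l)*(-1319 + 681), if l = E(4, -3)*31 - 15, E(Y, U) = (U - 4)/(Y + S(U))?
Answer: 2131239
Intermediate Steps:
S(w) = ⅔ (S(w) = 4*(⅙) = ⅔)
E(Y, U) = (-4 + U)/(⅔ + Y) (E(Y, U) = (U - 4)/(Y + ⅔) = (-4 + U)/(⅔ + Y))
l = -123/2 (l = (3*(-4 - 3)/(2 + 3*4))*31 - 15 = (3*(-7)/(2 + 12))*31 - 15 = (3*(-7)/14)*31 - 15 = (3*(1/14)*(-7))*31 - 15 = -3/2*31 - 15 = -93/2 - 15 = -123/2 ≈ -61.500)
(-3279 + l)*(-1319 + 681) = (-3279 - 123/2)*(-1319 + 681) = -6681/2*(-638) = 2131239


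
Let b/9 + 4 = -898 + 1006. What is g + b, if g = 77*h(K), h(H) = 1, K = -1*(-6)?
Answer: 1013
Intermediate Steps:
K = 6
g = 77 (g = 77*1 = 77)
b = 936 (b = -36 + 9*(-898 + 1006) = -36 + 9*108 = -36 + 972 = 936)
g + b = 77 + 936 = 1013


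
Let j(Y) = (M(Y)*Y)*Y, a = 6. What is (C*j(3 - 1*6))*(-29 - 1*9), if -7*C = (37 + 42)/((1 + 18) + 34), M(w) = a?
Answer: 162108/371 ≈ 436.95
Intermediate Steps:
M(w) = 6
j(Y) = 6*Y² (j(Y) = (6*Y)*Y = 6*Y²)
C = -79/371 (C = -(37 + 42)/(7*((1 + 18) + 34)) = -79/(7*(19 + 34)) = -79/(7*53) = -⅐*79/53 = -79/371 ≈ -0.21294)
(C*j(3 - 1*6))*(-29 - 1*9) = (-474*(3 - 1*6)²/371)*(-29 - 1*9) = (-474*(3 - 6)²/371)*(-29 - 9) = -474*(-3)²/371*(-38) = -474*9/371*(-38) = -79/371*54*(-38) = -4266/371*(-38) = 162108/371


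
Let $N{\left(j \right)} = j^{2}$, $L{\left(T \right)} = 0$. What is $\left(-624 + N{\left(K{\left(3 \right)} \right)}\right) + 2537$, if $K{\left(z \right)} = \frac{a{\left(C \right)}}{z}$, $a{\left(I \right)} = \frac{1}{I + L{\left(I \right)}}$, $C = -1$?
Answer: $\frac{17218}{9} \approx 1913.1$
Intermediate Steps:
$a{\left(I \right)} = \frac{1}{I}$ ($a{\left(I \right)} = \frac{1}{I + 0} = \frac{1}{I}$)
$K{\left(z \right)} = - \frac{1}{z}$ ($K{\left(z \right)} = \frac{1}{\left(-1\right) z} = - \frac{1}{z}$)
$\left(-624 + N{\left(K{\left(3 \right)} \right)}\right) + 2537 = \left(-624 + \left(- \frac{1}{3}\right)^{2}\right) + 2537 = \left(-624 + \frac{1}{9}\right) + 2537 = - \frac{5615}{9} + 2537 = \frac{17218}{9}$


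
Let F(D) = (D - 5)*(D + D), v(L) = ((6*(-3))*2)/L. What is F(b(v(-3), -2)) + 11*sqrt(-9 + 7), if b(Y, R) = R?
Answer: 28 + 11*I*sqrt(2) ≈ 28.0 + 15.556*I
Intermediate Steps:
v(L) = -36/L (v(L) = (-18*2)/L = -36/L)
F(D) = 2*D*(-5 + D) (F(D) = (-5 + D)*(2*D) = 2*D*(-5 + D))
F(b(v(-3), -2)) + 11*sqrt(-9 + 7) = 2*(-2)*(-5 - 2) + 11*sqrt(-9 + 7) = 2*(-2)*(-7) + 11*sqrt(-2) = 28 + 11*(I*sqrt(2)) = 28 + 11*I*sqrt(2)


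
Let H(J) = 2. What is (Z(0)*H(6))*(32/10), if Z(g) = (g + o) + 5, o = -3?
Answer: 64/5 ≈ 12.800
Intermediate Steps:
Z(g) = 2 + g (Z(g) = (g - 3) + 5 = (-3 + g) + 5 = 2 + g)
(Z(0)*H(6))*(32/10) = ((2 + 0)*2)*(32/10) = (2*2)*(32*(⅒)) = 4*(16/5) = 64/5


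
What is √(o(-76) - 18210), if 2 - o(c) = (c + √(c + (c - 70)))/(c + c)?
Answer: √(-105172296 + 38*I*√222)/76 ≈ 0.00036322 + 134.94*I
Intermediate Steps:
o(c) = 2 - (c + √(-70 + 2*c))/(2*c) (o(c) = 2 - (c + √(c + (c - 70)))/(c + c) = 2 - (c + √(c + (-70 + c)))/(2*c) = 2 - (c + √(-70 + 2*c))*1/(2*c) = 2 - (c + √(-70 + 2*c))/(2*c))
√(o(-76) - 18210) = √((3/2 - ½*√(-70 + 2*(-76))/(-76)) - 18210) = √((3/2 - ½*(-1/76)*√(-70 - 152)) - 18210) = √((3/2 - ½*(-1/76)*√(-222)) - 18210) = √((3/2 - ½*(-1/76)*I*√222) - 18210) = √((3/2 + I*√222/152) - 18210) = √(-36417/2 + I*√222/152)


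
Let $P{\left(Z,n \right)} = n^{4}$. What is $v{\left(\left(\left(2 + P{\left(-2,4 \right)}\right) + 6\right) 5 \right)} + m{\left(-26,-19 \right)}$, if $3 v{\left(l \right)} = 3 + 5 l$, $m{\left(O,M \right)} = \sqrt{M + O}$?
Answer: $2201 + 3 i \sqrt{5} \approx 2201.0 + 6.7082 i$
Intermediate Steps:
$v{\left(l \right)} = 1 + \frac{5 l}{3}$ ($v{\left(l \right)} = \frac{3 + 5 l}{3} = 1 + \frac{5 l}{3}$)
$v{\left(\left(\left(2 + P{\left(-2,4 \right)}\right) + 6\right) 5 \right)} + m{\left(-26,-19 \right)} = \left(1 + \frac{5 \left(\left(2 + 4^{4}\right) + 6\right) 5}{3}\right) + \sqrt{-19 - 26} = \left(1 + \frac{5 \left(\left(2 + 256\right) + 6\right) 5}{3}\right) + \sqrt{-45} = \left(1 + \frac{5 \left(258 + 6\right) 5}{3}\right) + 3 i \sqrt{5} = \left(1 + \frac{5 \cdot 264 \cdot 5}{3}\right) + 3 i \sqrt{5} = \left(1 + \frac{5}{3} \cdot 1320\right) + 3 i \sqrt{5} = \left(1 + 2200\right) + 3 i \sqrt{5} = 2201 + 3 i \sqrt{5}$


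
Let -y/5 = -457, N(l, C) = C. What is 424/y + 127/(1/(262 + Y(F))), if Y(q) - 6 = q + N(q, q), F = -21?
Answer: 65584494/2285 ≈ 28702.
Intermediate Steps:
y = 2285 (y = -5*(-457) = 2285)
Y(q) = 6 + 2*q (Y(q) = 6 + (q + q) = 6 + 2*q)
424/y + 127/(1/(262 + Y(F))) = 424/2285 + 127/(1/(262 + (6 + 2*(-21)))) = 424*(1/2285) + 127/(1/(262 + (6 - 42))) = 424/2285 + 127/(1/(262 - 36)) = 424/2285 + 127/(1/226) = 424/2285 + 127*226 = 424/2285 + 28702 = 65584494/2285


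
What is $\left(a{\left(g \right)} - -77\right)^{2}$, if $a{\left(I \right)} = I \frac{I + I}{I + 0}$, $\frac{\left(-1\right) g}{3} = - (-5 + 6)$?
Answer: $6889$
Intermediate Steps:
$g = 3$ ($g = - 3 \left(- (-5 + 6)\right) = - 3 \left(\left(-1\right) 1\right) = \left(-3\right) \left(-1\right) = 3$)
$a{\left(I \right)} = 2 I$ ($a{\left(I \right)} = I \frac{2 I}{I} = I 2 = 2 I$)
$\left(a{\left(g \right)} - -77\right)^{2} = \left(2 \cdot 3 - -77\right)^{2} = \left(6 + 77\right)^{2} = 83^{2} = 6889$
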